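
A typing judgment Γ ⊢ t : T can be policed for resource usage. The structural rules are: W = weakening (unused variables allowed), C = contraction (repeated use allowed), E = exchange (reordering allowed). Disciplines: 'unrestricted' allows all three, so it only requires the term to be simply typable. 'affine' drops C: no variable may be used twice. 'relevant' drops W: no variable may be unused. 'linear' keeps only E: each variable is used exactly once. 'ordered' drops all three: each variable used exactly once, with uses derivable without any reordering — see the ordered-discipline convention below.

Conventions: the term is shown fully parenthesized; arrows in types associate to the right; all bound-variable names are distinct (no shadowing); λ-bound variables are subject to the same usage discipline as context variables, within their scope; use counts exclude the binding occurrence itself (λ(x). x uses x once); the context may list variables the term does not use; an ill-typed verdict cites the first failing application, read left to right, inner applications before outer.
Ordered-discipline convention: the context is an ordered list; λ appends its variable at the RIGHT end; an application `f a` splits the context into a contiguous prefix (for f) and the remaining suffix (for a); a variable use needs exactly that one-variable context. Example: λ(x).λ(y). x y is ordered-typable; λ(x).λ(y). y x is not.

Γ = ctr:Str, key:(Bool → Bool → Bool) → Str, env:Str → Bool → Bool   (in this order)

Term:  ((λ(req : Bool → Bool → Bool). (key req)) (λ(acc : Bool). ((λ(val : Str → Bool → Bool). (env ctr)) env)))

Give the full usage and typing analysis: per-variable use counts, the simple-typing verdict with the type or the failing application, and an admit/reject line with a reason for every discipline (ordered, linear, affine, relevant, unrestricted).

variable uses: ctr ×1, key ×1, env ×2, req (bound) ×1, acc (bound) ×0, val (bound) ×0
use order (left to right): key, req, env, ctr, env
typing: well-typed — term : Str
ordered: ✗ — env ×2 used more than once (contraction); needs weakening: acc, val unused
linear: ✗ — env ×2 used more than once (contraction); needs weakening: acc, val unused
affine: ✗ — env ×2 used more than once (contraction)
relevant: ✗ — needs weakening: acc, val unused
unrestricted: ✓ — simply typable at Str; W, C, E all held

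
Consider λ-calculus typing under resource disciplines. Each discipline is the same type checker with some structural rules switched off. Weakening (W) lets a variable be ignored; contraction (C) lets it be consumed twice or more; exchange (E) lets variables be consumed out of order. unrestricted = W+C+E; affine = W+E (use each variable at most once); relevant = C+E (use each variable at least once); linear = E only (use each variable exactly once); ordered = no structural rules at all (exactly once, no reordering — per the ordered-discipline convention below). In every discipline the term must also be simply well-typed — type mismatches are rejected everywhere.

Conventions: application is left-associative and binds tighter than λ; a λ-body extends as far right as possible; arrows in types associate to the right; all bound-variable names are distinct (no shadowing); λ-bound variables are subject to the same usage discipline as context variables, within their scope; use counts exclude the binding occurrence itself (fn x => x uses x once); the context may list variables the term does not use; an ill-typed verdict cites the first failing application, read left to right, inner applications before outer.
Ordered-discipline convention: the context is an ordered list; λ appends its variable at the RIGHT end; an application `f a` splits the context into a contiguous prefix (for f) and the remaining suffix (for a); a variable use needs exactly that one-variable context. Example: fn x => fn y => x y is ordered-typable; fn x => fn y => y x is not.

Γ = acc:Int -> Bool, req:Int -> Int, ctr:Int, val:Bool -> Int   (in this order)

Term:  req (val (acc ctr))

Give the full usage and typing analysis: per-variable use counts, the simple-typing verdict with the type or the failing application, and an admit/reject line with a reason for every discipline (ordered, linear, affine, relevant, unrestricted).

variable uses: acc: 1×; req: 1×; ctr: 1×; val: 1×
left-to-right use order: req, val, acc, ctr
typing: well-typed — term : Int
ordered: ✗ — needs exchange: uses follow req, val, acc, ctr
linear: ✓ — each of acc, req, ctr, val used exactly once
affine: ✓ — none of acc, req, ctr, val used more than once
relevant: ✓ — every one of acc, req, ctr, val appears
unrestricted: ✓ — typability at Int is all that's needed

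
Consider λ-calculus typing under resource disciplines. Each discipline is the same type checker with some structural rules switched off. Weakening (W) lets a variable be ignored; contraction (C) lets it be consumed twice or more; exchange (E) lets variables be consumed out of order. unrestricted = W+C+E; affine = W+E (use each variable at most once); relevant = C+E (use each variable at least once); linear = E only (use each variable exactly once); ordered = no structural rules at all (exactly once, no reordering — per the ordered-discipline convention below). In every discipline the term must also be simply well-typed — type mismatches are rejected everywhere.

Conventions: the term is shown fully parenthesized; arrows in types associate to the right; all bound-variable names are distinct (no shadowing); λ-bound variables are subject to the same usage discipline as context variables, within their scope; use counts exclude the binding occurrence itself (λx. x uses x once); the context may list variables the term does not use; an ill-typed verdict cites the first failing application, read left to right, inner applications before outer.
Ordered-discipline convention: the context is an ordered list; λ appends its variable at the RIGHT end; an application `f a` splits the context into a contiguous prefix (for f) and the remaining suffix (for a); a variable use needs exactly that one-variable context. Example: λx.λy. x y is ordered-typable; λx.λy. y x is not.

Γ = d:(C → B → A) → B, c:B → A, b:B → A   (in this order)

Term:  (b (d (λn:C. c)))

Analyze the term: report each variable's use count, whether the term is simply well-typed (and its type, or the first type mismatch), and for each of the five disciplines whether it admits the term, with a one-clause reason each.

use counts: d: 1×; c: 1×; b: 1×; n [bound]: 0×
left-to-right use order: b, d, c
typing: well-typed — term : A
ordered: ✗, unused: n — weakening required
linear: ✗, unused: n — weakening required
affine: ✓, at most one use each (d, c, b, n)
relevant: ✗, unused: n — weakening required
unrestricted: ✓, well-typed at A; no restrictions here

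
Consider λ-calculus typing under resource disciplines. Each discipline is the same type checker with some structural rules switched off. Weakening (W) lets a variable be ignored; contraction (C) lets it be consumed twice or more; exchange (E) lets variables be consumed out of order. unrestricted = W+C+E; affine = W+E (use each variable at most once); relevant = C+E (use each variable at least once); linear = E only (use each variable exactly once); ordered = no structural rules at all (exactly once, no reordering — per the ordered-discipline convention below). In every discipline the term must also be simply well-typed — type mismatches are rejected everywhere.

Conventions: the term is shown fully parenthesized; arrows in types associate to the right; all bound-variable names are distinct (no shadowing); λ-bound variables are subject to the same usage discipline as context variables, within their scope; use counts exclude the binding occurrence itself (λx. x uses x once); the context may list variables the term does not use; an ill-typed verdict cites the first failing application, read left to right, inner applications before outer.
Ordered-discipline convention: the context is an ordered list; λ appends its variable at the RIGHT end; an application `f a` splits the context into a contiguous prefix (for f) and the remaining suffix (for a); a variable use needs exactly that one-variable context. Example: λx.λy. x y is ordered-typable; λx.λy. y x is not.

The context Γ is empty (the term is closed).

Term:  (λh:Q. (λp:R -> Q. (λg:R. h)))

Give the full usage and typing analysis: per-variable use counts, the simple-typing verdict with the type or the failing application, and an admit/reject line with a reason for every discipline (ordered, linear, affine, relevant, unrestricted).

variable uses: h [bound]=1; p [bound]=0; g [bound]=0
uses in reading order: h
typing: ✓ — Q -> (R -> Q) -> R -> Q
ordered: ✗ — unused: p, g — weakening required
linear: ✗ — unused: p, g — weakening required
affine: ✓ — h, p, g: no repeats, contraction unneeded
relevant: ✗ — unused: p, g — weakening required
unrestricted: ✓ — simply typable at Q -> (R -> Q) -> R -> Q; W, C, E all held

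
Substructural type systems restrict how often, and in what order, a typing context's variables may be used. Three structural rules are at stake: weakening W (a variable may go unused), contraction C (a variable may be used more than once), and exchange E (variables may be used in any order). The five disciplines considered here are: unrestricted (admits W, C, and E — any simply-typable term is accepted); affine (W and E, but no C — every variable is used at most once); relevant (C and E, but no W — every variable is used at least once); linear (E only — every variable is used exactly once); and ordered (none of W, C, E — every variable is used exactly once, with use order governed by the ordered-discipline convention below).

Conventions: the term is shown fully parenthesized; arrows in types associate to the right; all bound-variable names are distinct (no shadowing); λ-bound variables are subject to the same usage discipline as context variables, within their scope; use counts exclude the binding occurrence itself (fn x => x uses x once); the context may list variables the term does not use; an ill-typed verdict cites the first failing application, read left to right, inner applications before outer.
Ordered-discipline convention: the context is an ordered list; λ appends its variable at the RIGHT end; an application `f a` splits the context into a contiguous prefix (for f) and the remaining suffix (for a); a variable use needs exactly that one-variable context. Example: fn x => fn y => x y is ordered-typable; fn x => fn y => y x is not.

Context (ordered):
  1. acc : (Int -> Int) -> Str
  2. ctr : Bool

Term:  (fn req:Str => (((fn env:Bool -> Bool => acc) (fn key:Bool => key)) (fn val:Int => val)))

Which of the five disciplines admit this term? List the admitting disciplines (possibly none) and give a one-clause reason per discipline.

admitted in: affine, unrestricted
counts: acc ×1; ctr ×0; req (bound) ×0; env (bound) ×0; key (bound) ×1; val (bound) ×1
uses in reading order: acc, key, val
typing: well-typed at Str -> Str
ordered: ✗, ctr, req, env left unused
linear: ✗, ctr, req, env left unused
affine: ✓, acc, ctr, req, env, key, val: no repeats, contraction unneeded
relevant: ✗, ctr, req, env left unused
unrestricted: ✓, typability at Str -> Str is all that's needed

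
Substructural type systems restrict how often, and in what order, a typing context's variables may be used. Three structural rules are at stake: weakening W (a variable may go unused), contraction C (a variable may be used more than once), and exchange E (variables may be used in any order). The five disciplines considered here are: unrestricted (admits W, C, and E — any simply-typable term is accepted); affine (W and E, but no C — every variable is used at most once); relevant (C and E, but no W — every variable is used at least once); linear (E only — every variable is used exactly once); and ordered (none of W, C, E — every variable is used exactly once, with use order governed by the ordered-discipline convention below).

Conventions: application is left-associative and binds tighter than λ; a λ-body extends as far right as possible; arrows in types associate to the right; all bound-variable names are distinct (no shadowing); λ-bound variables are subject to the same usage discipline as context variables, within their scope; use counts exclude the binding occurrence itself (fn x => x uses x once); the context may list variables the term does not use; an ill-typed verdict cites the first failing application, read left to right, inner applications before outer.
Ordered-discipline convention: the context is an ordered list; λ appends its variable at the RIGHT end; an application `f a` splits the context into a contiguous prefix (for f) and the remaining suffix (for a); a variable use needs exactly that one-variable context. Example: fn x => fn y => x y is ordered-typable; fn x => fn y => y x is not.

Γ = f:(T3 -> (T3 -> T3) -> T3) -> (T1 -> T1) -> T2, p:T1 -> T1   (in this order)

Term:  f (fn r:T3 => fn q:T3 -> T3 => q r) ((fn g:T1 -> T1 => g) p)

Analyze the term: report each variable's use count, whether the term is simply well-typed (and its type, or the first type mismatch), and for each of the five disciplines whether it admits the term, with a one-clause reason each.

use counts: f: 1, p: 1, r (λ-bound): 1, q (λ-bound): 1, g (λ-bound): 1
uses in reading order: f, q, r, g, p
typing: ✓ — T2
ordered ✗ (no ordered split (uses run f, q, r, g, p))
linear ✓ (f, p, r, q, g: one use apiece)
affine ✓ (f, p, r, q, g: no repeats, contraction unneeded)
relevant ✓ (every one of f, p, r, q, g appears)
unrestricted ✓ (well-typed at T2; no restrictions here)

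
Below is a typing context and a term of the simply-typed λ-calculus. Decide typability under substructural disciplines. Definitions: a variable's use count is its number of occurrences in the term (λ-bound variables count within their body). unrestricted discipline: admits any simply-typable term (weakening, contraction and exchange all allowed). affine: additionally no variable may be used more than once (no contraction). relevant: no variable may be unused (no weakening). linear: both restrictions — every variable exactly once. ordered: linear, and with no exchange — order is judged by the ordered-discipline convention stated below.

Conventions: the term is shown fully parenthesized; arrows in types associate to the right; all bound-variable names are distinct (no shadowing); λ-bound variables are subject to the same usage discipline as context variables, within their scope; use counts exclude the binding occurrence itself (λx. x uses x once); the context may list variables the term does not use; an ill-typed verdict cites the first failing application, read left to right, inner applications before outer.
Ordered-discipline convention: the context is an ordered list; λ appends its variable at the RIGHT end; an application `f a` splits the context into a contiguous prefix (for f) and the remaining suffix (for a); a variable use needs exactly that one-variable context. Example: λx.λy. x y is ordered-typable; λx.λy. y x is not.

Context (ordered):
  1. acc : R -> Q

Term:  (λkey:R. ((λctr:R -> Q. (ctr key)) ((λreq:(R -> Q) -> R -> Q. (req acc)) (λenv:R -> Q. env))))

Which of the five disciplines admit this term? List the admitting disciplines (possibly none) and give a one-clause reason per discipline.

admitted by: linear, affine, relevant, unrestricted
counts: acc: 1×, key (bound): 1×, ctr (bound): 1×, req (bound): 1×, env (bound): 1×
order of uses: ctr, key, req, acc, env
typing: well-typed at R -> Q
ordered: ✗, needs exchange: uses follow ctr, key, req, acc, env
linear: ✓, acc, key, ctr, req, env: one use apiece
affine: ✓, no duplicate uses among acc, key, ctr, req, env
relevant: ✓, acc, key, ctr, req, env: all used, weakening unneeded
unrestricted: ✓, type-checks (R -> Q) and nothing is barred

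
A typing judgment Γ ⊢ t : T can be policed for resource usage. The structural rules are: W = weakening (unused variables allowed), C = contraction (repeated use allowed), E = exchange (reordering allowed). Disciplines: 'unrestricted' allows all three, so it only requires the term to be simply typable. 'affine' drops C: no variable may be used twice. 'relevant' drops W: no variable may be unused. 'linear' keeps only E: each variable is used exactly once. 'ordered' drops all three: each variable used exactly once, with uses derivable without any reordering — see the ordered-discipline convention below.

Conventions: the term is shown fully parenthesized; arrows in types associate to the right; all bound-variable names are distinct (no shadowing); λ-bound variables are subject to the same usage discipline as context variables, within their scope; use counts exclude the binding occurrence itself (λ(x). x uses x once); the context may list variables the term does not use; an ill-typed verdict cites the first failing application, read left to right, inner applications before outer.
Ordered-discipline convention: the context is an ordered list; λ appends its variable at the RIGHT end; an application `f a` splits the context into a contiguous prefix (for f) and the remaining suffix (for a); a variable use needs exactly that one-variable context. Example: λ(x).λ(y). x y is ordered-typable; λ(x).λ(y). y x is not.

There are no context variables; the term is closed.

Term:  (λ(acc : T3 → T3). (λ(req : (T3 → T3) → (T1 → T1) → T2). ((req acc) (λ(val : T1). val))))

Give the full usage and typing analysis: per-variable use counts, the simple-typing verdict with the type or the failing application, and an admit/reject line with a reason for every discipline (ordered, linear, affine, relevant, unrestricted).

variable uses: acc [bound]: 1×; req [bound]: 1×; val [bound]: 1×
left-to-right use order: req, acc, val
typing: ✓ — (T3 → T3) → ((T3 → T3) → (T1 → T1) → T2) → T2
ordered ✗ (needs exchange: uses follow req, acc, val)
linear ✓ (single use per variable (acc, req, val))
affine ✓ (acc, req, val: no repeats, contraction unneeded)
relevant ✓ (none of acc, req, val goes unused)
unrestricted ✓ (typability at (T3 → T3) → ((T3 → T3) → (T1 → T1) → T2) → T2 is all that's needed)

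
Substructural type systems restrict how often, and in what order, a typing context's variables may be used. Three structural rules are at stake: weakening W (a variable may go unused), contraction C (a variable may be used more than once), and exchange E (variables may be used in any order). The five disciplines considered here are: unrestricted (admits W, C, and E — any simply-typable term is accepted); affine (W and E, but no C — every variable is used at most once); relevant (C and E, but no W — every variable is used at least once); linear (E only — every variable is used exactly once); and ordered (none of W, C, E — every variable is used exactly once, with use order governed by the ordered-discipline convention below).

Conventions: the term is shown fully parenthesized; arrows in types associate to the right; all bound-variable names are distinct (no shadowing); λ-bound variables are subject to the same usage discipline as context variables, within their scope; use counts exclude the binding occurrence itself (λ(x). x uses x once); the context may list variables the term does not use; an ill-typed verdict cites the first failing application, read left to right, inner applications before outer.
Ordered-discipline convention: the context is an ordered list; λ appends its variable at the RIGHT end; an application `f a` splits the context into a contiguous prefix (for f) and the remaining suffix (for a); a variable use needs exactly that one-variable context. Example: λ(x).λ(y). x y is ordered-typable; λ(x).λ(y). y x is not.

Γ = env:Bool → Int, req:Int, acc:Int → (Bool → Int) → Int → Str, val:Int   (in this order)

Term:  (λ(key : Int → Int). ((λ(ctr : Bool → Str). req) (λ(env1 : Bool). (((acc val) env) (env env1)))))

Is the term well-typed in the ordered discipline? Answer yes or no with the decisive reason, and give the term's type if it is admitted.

no — env ×2 used more than once (contraction); key, ctr left unused
use counts: env ×2, req ×1, acc ×1, val ×1, key (bound) ×0, ctr (bound) ×0, env1 (bound) ×1
use order (left to right): req, acc, val, env, env, env1
typing: the term checks, with type (Int → Int) → Int
across the five disciplines: ordered ✗ · linear ✗ · affine ✗ · relevant ✗ · unrestricted ✓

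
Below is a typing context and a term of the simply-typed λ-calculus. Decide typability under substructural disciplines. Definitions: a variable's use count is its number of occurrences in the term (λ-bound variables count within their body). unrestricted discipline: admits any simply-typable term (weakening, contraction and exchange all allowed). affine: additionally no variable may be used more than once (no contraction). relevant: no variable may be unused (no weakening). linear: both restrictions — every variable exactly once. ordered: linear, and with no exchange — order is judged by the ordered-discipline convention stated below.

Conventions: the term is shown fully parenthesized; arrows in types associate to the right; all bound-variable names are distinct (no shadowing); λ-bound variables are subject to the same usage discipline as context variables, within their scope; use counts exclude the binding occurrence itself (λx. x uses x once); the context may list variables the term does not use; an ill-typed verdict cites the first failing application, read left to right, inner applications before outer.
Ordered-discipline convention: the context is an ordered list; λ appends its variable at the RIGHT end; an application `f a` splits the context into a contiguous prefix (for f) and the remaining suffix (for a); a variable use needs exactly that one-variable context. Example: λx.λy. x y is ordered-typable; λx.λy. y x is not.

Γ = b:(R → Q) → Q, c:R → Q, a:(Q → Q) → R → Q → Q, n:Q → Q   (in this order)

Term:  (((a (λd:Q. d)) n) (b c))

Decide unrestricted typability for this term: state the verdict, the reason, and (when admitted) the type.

no — fails simple typing
use counts: b ×1; c ×1; a ×1; n ×1; d (bound) ×1
order of uses: a, d, n, b, c
typing: ill-typed: argument of type Q → Q where R is required
per-discipline verdicts: ordered ✗ · linear ✗ · affine ✗ · relevant ✗ · unrestricted ✗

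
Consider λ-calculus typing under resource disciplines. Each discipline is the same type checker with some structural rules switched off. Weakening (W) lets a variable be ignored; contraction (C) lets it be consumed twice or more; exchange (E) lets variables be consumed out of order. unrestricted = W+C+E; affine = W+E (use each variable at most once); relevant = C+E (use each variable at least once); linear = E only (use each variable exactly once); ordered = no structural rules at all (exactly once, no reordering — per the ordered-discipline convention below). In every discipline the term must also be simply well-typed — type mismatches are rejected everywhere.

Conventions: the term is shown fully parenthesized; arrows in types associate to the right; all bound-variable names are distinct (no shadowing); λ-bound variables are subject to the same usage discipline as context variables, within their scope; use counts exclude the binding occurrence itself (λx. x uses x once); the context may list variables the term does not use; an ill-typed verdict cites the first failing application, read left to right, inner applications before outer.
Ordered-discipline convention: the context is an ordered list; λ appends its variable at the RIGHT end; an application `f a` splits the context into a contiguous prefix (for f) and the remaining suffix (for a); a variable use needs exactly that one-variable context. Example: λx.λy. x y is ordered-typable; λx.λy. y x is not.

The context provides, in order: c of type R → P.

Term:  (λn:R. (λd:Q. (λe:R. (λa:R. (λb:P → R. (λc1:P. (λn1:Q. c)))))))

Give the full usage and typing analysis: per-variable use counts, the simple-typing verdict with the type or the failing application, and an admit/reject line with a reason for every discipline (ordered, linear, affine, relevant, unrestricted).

counts: c: 1; n (bound): 0; d (bound): 0; e (bound): 0; a (bound): 0; b (bound): 0; c1 (bound): 0; n1 (bound): 0
use order (left to right): c
typing: well-typed — term : R → Q → R → R → (P → R) → P → Q → R → P
ordered: ✗ — needs weakening: n, d, e, a, b, c1, n1 unused
linear: ✗ — needs weakening: n, d, e, a, b, c1, n1 unused
affine: ✓ — c, n, d, e, a, b, c1, n1: no repeats, contraction unneeded
relevant: ✗ — needs weakening: n, d, e, a, b, c1, n1 unused
unrestricted: ✓ — type-checks (R → Q → R → R → (P → R) → P → Q → R → P) and nothing is barred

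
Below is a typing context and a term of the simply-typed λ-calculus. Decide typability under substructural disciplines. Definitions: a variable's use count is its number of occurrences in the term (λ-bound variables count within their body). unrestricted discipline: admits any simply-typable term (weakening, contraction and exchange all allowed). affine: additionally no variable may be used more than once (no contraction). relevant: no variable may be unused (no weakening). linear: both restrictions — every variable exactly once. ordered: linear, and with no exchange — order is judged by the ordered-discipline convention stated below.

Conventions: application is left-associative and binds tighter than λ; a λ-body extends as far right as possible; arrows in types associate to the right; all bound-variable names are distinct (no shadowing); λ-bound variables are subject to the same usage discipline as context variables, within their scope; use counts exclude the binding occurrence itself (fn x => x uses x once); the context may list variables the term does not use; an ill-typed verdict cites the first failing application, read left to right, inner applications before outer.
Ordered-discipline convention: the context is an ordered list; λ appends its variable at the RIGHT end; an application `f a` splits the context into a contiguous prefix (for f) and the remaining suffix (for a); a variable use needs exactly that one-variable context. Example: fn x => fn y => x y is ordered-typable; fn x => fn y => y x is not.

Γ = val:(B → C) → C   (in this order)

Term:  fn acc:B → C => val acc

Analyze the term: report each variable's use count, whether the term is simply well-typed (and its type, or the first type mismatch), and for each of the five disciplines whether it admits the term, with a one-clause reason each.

variable uses: val: 1, acc (λ-bound): 1
use order (left to right): val, acc
typing: well-typed at (B → C) → C
ordered: ✓, one use each (val, acc); ordered split holds
linear: ✓, exactly-once usage across val, acc
affine: ✓, none of val, acc used more than once
relevant: ✓, val, acc: all used, weakening unneeded
unrestricted: ✓, well-typed at (B → C) → C; no restrictions here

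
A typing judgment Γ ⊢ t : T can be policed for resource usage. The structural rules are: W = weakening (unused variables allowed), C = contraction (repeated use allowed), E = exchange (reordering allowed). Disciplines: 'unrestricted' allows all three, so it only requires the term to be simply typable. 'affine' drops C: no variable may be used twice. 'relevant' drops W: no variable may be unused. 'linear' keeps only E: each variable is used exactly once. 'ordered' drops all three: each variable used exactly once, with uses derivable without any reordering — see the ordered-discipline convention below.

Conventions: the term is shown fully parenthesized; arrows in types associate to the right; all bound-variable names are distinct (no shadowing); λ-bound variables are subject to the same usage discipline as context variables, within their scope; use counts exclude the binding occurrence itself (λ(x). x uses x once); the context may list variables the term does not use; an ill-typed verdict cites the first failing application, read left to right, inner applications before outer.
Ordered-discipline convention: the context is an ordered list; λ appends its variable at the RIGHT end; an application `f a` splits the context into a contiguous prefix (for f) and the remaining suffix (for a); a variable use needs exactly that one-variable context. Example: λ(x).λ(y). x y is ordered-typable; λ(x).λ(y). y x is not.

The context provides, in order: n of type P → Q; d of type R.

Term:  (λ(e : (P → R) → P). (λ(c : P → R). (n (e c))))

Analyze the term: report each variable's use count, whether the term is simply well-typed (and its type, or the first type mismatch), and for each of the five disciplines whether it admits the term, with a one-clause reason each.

variable uses: n: 1; d: 0; e (bound): 1; c (bound): 1
uses in reading order: n, e, c
typing: well-typed at ((P → R) → P) → (P → R) → Q
ordered: ✗ — unused: d — weakening required
linear: ✗ — unused: d — weakening required
affine: ✓ — none of n, d, e, c used more than once
relevant: ✗ — unused: d — weakening required
unrestricted: ✓ — type-checks (((P → R) → P) → (P → R) → Q) and nothing is barred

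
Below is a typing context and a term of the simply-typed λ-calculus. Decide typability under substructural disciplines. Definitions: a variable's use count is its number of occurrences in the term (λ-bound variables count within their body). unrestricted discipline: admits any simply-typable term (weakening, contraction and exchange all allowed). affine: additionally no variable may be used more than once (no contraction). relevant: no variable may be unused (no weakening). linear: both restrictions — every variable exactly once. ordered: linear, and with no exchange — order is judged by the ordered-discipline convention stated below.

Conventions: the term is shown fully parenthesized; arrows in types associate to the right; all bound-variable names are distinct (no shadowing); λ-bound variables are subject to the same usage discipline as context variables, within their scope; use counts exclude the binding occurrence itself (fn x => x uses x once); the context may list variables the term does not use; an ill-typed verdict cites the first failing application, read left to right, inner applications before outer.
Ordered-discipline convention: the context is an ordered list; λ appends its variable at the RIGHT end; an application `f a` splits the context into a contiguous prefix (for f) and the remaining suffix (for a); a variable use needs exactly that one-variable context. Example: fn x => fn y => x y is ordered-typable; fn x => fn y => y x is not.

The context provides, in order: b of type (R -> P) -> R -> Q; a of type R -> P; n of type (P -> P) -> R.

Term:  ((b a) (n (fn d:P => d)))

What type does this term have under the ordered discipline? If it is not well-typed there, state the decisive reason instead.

term : Q
counts: b ×1, a ×1, n ×1, d (bound) ×1
use order (left to right): b, a, n, d
typing: well-typed — term : Q
per-discipline verdicts: ordered ✓ · linear ✓ · affine ✓ · relevant ✓ · unrestricted ✓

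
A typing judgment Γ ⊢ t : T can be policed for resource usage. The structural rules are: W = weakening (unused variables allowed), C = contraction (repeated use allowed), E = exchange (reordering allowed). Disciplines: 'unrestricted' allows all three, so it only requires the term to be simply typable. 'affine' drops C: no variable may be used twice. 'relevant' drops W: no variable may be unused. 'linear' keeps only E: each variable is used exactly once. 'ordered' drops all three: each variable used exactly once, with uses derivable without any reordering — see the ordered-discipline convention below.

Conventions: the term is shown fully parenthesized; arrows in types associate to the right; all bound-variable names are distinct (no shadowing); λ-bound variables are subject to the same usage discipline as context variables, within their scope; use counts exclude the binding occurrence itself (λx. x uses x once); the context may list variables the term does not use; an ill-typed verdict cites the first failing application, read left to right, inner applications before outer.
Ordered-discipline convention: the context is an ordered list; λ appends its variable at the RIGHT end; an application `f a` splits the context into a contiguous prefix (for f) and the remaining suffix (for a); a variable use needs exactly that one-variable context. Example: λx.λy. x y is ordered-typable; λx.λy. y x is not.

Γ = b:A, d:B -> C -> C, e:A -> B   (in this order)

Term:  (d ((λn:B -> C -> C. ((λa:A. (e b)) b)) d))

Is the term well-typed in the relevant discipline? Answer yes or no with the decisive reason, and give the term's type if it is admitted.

no — unused: n, a — weakening required
counts: b ×2, d ×2, e ×1, n (λ-bound) ×0, a (λ-bound) ×0
order of uses: d, e, b, b, d
typing: well-typed at C -> C
summary: ordered ✗; linear ✗; affine ✗; relevant ✗; unrestricted ✓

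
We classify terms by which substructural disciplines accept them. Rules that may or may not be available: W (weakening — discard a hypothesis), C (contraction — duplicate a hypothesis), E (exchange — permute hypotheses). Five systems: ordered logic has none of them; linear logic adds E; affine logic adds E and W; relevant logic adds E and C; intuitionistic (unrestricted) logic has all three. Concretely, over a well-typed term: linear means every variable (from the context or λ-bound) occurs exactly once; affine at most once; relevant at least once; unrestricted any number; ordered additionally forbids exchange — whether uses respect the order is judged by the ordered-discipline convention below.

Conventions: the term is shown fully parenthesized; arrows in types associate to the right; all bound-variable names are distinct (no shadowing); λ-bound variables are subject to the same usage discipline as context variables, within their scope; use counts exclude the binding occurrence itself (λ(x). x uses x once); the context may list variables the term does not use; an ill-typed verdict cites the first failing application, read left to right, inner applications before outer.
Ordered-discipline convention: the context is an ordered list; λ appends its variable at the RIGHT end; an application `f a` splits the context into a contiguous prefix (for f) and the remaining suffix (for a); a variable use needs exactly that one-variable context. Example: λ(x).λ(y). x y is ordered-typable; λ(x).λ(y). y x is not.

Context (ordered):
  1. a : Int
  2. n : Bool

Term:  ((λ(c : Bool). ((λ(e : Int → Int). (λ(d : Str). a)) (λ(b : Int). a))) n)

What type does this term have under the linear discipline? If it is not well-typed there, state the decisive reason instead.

not well-typed under linear — needs contraction — a ×2; unused: c, e, d, b — weakening required
variable uses: a ×2; n ×1; c [bound] ×0; e [bound] ×0; d [bound] ×0; b [bound] ×0
use order (left to right): a, a, n
typing: well-typed — term : Str → Int
summary: ordered ✗; linear ✗; affine ✗; relevant ✗; unrestricted ✓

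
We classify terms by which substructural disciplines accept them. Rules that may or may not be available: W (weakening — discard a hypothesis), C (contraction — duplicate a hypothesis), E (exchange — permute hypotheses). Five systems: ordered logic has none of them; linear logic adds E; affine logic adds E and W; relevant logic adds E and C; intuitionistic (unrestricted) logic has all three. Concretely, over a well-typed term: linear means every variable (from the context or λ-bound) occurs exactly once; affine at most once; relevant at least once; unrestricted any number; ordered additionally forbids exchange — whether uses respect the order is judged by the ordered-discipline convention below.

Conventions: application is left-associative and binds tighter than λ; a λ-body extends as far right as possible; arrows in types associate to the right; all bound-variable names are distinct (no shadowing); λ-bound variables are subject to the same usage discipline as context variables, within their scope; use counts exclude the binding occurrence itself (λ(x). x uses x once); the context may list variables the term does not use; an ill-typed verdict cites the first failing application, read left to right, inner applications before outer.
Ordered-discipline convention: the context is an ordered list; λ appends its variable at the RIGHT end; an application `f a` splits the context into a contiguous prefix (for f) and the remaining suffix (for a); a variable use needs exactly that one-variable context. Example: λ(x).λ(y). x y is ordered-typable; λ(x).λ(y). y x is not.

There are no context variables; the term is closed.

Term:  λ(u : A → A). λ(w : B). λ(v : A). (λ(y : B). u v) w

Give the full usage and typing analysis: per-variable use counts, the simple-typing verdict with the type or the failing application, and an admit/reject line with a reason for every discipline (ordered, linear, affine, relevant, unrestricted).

variable uses: u (bound) ×1, w (bound) ×1, v (bound) ×1, y (bound) ×0
uses in reading order: u, v, w
typing: the term checks, with type (A → A) → B → A → A
ordered: ✗, unused: y — weakening required
linear: ✗, unused: y — weakening required
affine: ✓, none of u, w, v, y used more than once
relevant: ✗, unused: y — weakening required
unrestricted: ✓, typability at (A → A) → B → A → A is all that's needed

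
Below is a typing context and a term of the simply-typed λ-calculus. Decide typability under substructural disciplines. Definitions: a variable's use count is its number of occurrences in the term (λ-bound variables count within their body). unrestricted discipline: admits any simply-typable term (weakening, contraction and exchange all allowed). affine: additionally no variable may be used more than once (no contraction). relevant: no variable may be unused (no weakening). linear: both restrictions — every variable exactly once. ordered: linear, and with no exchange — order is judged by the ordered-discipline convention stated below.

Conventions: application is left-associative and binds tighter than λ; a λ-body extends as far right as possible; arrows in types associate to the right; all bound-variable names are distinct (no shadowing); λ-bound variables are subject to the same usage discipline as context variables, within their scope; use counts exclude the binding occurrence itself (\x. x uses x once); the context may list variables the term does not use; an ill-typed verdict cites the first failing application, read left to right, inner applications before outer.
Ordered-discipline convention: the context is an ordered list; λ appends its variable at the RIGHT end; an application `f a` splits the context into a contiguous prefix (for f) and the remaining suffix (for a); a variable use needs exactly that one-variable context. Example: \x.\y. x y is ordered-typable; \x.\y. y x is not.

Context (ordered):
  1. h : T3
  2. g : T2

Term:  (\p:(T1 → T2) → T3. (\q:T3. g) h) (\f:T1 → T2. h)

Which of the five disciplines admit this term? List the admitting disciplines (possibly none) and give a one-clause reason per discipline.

admitted in: unrestricted
variable uses: h: 2×, g: 1×, p (λ-bound): 0×, q (λ-bound): 0×, f (λ-bound): 0×
left-to-right use order: g, h, h
typing: the term checks, with type T2
ordered ✗ (uses contraction: h ×2; p, q, f never used (weakening))
linear ✗ (uses contraction: h ×2; p, q, f never used (weakening))
affine ✗ (uses contraction: h ×2)
relevant ✗ (p, q, f never used (weakening))
unrestricted ✓ (well-typed at T2; no restrictions here)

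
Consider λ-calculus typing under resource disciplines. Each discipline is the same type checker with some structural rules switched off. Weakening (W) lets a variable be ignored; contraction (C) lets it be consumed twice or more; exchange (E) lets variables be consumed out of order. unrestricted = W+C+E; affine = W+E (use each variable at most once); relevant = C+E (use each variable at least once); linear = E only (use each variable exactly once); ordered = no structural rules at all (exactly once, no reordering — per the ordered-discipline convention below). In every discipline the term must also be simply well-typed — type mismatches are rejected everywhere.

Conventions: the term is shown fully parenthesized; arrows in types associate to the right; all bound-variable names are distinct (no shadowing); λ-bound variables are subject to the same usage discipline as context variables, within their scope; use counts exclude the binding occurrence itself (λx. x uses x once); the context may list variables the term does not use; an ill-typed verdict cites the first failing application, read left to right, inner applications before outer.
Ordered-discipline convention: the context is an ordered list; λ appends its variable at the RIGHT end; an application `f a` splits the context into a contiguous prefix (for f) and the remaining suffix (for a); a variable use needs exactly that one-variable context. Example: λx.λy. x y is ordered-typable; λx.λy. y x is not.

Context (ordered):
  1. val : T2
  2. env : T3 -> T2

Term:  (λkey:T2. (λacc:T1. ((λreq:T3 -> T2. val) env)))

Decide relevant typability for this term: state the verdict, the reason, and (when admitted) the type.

no — unused: key, acc, req — weakening required
variable uses: val=1, env=1, key [bound]=0, acc [bound]=0, req [bound]=0
left-to-right use order: val, env
typing: ✓ — T2 -> T1 -> T2
all disciplines: ordered ✗, linear ✗, affine ✓, relevant ✗, unrestricted ✓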